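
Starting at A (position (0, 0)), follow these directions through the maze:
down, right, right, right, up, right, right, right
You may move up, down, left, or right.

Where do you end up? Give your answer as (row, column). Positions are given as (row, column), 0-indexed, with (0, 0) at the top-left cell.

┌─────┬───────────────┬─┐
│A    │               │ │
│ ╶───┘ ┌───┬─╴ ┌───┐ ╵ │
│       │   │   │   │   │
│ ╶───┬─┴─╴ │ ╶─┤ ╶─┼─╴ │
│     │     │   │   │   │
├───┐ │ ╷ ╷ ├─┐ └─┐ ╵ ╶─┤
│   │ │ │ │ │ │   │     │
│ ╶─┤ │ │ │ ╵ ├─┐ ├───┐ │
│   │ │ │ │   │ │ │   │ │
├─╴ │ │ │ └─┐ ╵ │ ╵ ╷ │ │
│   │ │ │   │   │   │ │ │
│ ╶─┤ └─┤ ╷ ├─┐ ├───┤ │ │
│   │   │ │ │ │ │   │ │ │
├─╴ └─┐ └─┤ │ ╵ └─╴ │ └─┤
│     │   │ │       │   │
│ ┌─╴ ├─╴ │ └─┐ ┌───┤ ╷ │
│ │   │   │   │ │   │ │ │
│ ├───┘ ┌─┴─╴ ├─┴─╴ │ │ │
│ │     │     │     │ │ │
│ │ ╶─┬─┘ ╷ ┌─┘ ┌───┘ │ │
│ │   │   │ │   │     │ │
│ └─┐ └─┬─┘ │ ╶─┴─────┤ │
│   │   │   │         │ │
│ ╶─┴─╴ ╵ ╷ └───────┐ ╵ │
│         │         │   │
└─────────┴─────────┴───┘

Following directions step by step:
Start: (0, 0)
  down: (0, 0) → (1, 0)
  right: (1, 0) → (1, 1)
  right: (1, 1) → (1, 2)
  right: (1, 2) → (1, 3)
  up: (1, 3) → (0, 3)
  right: (0, 3) → (0, 4)
  right: (0, 4) → (0, 5)
  right: (0, 5) → (0, 6)
Final position: (0, 6)

Path taken:

┌─────┬───────────────┬─┐
│A    │↱ → → B        │ │
│ ╶───┘ ┌───┬─╴ ┌───┐ ╵ │
│↳ → → ↑│   │   │   │   │
│ ╶───┬─┴─╴ │ ╶─┤ ╶─┼─╴ │
│     │     │   │   │   │
├───┐ │ ╷ ╷ ├─┐ └─┐ ╵ ╶─┤
│   │ │ │ │ │ │   │     │
│ ╶─┤ │ │ │ ╵ ├─┐ ├───┐ │
│   │ │ │ │   │ │ │   │ │
├─╴ │ │ │ └─┐ ╵ │ ╵ ╷ │ │
│   │ │ │   │   │   │ │ │
│ ╶─┤ └─┤ ╷ ├─┐ ├───┤ │ │
│   │   │ │ │ │ │   │ │ │
├─╴ └─┐ └─┤ │ ╵ └─╴ │ └─┤
│     │   │ │       │   │
│ ┌─╴ ├─╴ │ └─┐ ┌───┤ ╷ │
│ │   │   │   │ │   │ │ │
│ ├───┘ ┌─┴─╴ ├─┴─╴ │ │ │
│ │     │     │     │ │ │
│ │ ╶─┬─┘ ╷ ┌─┘ ┌───┘ │ │
│ │   │   │ │   │     │ │
│ └─┐ └─┬─┘ │ ╶─┴─────┤ │
│   │   │   │         │ │
│ ╶─┴─╴ ╵ ╷ └───────┐ ╵ │
│         │         │   │
└─────────┴─────────┴───┘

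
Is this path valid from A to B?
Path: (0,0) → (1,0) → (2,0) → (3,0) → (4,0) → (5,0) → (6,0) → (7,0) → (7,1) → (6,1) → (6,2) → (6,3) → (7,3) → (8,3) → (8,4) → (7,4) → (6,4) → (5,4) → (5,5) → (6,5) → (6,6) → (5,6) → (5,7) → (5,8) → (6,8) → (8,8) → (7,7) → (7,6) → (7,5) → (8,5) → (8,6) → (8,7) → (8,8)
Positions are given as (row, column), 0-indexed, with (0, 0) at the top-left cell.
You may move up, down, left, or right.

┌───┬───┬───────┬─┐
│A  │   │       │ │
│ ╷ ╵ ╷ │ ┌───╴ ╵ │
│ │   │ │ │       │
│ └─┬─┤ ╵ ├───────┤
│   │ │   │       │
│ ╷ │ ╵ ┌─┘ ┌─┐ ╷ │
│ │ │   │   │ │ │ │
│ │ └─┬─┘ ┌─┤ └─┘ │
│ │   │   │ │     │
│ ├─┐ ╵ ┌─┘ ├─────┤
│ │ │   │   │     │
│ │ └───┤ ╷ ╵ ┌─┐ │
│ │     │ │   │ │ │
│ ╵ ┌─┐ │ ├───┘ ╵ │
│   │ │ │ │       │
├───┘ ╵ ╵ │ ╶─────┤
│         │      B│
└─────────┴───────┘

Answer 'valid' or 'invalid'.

Checking path validity:
Result: Invalid move at step 25: cannot move from (6, 8) to (8, 8).

invalid

Correct solution:

┌───┬───┬───────┬─┐
│A  │   │       │ │
│ ╷ ╵ ╷ │ ┌───╴ ╵ │
│↓│   │ │ │       │
│ └─┬─┤ ╵ ├───────┤
│↓  │ │   │       │
│ ╷ │ ╵ ┌─┘ ┌─┐ ╷ │
│↓│ │   │   │ │ │ │
│ │ └─┬─┘ ┌─┤ └─┘ │
│↓│   │   │ │     │
│ ├─┐ ╵ ┌─┘ ├─────┤
│↓│ │   │↱ ↓│↱ → ↓│
│ │ └───┤ ╷ ╵ ┌─┐ │
│↓│↱ → ↓│↑│↳ ↑│ │↓│
│ ╵ ┌─┐ │ ├───┘ ╵ │
│↳ ↑│ │↓│↑│↓ ← ← ↲│
├───┘ ╵ ╵ │ ╶─────┤
│      ↳ ↑│↳ → → B│
└─────────┴───────┘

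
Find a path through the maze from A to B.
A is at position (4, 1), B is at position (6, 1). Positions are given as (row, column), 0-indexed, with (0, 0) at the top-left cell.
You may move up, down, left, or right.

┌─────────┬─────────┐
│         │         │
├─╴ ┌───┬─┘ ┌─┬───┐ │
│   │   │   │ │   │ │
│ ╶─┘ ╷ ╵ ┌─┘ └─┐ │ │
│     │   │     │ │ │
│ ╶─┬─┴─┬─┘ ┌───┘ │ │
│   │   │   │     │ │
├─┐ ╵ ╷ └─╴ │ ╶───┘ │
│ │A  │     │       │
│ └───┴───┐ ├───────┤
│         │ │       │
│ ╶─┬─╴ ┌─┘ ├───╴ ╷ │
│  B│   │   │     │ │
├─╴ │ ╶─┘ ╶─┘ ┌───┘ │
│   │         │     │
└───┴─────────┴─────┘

Finding the shortest path from (4, 1) to (6, 1):
Path length: 20 steps
Directions: right → up → right → down → right → right → down → down → left → down → left → left → up → right → up → left → left → left → down → right

Solution:

┌─────────┬─────────┐
│         │         │
├─╴ ┌───┬─┘ ┌─┬───┐ │
│   │   │   │ │   │ │
│ ╶─┘ ╷ ╵ ┌─┘ └─┐ │ │
│     │   │     │ │ │
│ ╶─┬─┴─┬─┘ ┌───┘ │ │
│   │↱ ↓│   │     │ │
├─┐ ╵ ╷ └─╴ │ ╶───┘ │
│ │A ↑│↳ → ↓│       │
│ └───┴───┐ ├───────┤
│↓ ← ← ↰  │↓│       │
│ ╶─┬─╴ ┌─┘ ├───╴ ╷ │
│↳ B│↱ ↑│↓ ↲│     │ │
├─╴ │ ╶─┘ ╶─┘ ┌───┘ │
│   │↑ ← ↲    │     │
└───┴─────────┴─────┘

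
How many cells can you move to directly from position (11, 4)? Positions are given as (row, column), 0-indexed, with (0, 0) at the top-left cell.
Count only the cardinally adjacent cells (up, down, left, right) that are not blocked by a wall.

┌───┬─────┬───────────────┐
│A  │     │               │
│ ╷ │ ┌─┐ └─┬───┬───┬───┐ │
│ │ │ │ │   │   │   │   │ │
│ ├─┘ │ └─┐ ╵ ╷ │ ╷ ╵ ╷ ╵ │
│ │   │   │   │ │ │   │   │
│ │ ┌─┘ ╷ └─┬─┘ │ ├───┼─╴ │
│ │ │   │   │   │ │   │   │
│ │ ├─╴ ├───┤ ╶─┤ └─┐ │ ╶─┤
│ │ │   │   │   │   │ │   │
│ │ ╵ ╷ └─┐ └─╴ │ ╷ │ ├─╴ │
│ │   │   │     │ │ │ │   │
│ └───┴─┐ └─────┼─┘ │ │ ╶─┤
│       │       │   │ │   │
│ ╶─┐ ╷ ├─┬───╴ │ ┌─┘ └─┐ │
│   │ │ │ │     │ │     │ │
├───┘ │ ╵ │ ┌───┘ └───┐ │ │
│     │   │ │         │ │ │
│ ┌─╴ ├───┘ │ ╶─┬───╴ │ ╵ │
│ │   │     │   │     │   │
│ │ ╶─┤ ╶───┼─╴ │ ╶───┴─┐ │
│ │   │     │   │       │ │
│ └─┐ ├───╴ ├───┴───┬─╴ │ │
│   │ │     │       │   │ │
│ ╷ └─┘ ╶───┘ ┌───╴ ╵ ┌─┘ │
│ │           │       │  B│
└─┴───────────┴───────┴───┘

Checking passable neighbors of (11, 4):
Neighbors: (11, 3), (11, 5)
Count: 2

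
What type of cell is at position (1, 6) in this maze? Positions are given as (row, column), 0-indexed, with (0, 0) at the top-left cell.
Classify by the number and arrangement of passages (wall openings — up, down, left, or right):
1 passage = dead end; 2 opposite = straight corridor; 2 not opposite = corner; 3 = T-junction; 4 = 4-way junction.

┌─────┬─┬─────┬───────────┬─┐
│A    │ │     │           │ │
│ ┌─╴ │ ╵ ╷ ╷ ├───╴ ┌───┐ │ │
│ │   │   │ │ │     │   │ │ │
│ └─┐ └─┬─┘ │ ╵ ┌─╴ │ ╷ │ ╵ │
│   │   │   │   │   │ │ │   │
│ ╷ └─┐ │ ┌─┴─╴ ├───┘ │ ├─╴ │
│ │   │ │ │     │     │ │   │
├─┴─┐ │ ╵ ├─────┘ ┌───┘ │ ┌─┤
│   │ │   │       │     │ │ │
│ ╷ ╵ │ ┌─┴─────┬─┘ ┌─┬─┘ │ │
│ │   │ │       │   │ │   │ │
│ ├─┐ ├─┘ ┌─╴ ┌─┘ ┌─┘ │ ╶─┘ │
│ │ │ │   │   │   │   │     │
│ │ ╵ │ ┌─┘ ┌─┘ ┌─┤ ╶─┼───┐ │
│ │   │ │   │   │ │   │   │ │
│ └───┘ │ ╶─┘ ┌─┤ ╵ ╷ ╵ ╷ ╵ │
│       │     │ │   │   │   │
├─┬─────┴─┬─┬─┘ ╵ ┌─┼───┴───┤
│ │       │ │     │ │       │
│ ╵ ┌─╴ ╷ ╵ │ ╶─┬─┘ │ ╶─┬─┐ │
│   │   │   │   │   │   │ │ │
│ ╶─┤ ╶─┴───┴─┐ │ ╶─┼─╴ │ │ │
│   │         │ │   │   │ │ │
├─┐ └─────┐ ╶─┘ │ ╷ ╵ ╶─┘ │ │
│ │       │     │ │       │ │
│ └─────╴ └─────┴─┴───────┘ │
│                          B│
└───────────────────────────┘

Checking cell at (1, 6):
Number of passages: 2
Cell type: straight corridor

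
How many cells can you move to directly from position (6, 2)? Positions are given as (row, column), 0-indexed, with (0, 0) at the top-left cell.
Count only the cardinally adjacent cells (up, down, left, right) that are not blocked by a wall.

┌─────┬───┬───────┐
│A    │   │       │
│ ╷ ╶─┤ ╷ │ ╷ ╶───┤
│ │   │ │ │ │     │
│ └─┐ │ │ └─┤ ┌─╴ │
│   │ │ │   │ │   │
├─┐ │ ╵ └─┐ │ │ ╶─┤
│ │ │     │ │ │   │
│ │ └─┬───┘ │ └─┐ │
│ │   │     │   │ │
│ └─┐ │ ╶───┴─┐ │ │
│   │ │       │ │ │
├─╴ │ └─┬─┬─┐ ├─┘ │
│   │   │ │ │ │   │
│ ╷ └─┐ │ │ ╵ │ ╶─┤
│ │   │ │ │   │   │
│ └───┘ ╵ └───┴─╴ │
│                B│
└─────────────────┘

Checking passable neighbors of (6, 2):
Neighbors: (5, 2), (6, 3)
Count: 2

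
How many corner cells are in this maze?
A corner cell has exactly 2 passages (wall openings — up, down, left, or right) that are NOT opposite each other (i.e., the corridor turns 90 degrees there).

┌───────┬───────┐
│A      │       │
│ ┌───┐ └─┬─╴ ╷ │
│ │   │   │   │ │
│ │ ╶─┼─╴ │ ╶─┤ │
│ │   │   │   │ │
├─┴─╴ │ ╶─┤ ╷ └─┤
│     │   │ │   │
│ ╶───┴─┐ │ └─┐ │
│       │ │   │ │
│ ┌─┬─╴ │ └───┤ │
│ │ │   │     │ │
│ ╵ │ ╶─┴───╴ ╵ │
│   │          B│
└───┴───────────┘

Counting corner cells (2 non-opposite passages):
Total corners: 29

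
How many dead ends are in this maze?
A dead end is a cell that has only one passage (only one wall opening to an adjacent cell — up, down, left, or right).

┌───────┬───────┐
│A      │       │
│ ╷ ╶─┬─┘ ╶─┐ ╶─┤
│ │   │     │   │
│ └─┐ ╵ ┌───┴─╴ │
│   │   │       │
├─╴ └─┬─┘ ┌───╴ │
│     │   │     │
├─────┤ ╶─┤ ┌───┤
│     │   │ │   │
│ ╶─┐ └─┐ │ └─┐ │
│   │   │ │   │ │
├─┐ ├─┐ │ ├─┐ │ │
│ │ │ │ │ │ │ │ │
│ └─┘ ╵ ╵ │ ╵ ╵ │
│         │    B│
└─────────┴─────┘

Checking each cell for number of passages:

Dead ends found at positions:
  (0, 3)
  (0, 7)
  (1, 5)
  (3, 0)
  (3, 2)
  (4, 6)
  (6, 0)
  (6, 1)
  (6, 2)
  (6, 5)
Total dead ends: 10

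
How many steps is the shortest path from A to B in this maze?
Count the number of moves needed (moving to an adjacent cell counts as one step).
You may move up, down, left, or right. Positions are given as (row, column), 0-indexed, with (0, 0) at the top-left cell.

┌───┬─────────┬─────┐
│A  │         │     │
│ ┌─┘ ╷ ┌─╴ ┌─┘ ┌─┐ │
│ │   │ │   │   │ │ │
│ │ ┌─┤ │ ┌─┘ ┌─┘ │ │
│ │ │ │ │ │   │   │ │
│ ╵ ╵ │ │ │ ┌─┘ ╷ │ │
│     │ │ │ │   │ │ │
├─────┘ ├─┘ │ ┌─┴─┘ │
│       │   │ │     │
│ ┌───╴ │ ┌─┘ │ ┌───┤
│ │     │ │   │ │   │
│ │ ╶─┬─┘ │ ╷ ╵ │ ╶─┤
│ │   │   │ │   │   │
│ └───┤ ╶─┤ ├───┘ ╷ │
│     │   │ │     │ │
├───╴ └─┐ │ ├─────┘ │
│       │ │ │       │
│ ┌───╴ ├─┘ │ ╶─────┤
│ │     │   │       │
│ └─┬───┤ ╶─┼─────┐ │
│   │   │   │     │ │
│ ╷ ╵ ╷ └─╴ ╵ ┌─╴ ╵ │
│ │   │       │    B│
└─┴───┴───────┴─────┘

Using BFS to find shortest path:
Start: (0, 0), End: (11, 9)
Path found:
(0,0) → (1,0) → (2,0) → (3,0) → (3,1) → (2,1) → (1,1) → (1,2) → (0,2) → (0,3) → (1,3) → (2,3) → (3,3) → (4,3) → (4,2) → (4,1) → (4,0) → (5,0) → (6,0) → (7,0) → (7,1) → (7,2) → (8,2) → (8,1) → (8,0) → (9,0) → (10,0) → (10,1) → (11,1) → (11,2) → (10,2) → (10,3) → (11,3) → (11,4) → (11,5) → (11,6) → (10,6) → (10,7) → (10,8) → (11,8) → (11,9)
Number of steps: 40

Solution:

┌───┬─────────┬─────┐
│A  │↱ ↓      │     │
│ ┌─┘ ╷ ┌─╴ ┌─┘ ┌─┐ │
│↓│↱ ↑│↓│   │   │ │ │
│ │ ┌─┤ │ ┌─┘ ┌─┘ │ │
│↓│↑│ │↓│ │   │   │ │
│ ╵ ╵ │ │ │ ┌─┘ ╷ │ │
│↳ ↑  │↓│ │ │   │ │ │
├─────┘ ├─┘ │ ┌─┴─┘ │
│↓ ← ← ↲│   │ │     │
│ ┌───╴ │ ┌─┘ │ ┌───┤
│↓│     │ │   │ │   │
│ │ ╶─┬─┘ │ ╷ ╵ │ ╶─┤
│↓│   │   │ │   │   │
│ └───┤ ╶─┤ ├───┘ ╷ │
│↳ → ↓│   │ │     │ │
├───╴ └─┐ │ ├─────┘ │
│↓ ← ↲  │ │ │       │
│ ┌───╴ ├─┘ │ ╶─────┤
│↓│     │   │       │
│ └─┬───┤ ╶─┼─────┐ │
│↳ ↓│↱ ↓│   │↱ → ↓│ │
│ ╷ ╵ ╷ └─╴ ╵ ┌─╴ ╵ │
│ │↳ ↑│↳ → → ↑│  ↳ B│
└─┴───┴───────┴─────┘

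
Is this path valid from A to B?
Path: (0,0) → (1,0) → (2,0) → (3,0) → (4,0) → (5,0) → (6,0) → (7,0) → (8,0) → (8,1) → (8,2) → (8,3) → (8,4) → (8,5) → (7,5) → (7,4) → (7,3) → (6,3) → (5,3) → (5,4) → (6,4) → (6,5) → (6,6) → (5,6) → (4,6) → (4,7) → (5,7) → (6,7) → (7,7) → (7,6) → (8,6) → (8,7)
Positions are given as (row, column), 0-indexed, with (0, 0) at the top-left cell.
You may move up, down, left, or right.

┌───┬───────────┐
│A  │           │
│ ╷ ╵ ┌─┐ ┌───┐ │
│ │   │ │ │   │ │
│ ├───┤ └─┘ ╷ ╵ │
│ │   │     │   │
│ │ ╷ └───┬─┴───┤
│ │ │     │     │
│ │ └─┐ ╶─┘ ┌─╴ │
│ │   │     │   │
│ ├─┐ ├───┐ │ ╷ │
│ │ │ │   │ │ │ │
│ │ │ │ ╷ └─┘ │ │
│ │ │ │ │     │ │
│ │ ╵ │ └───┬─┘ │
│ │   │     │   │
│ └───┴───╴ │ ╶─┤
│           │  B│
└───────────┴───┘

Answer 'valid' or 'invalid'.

Checking path validity:
Result: All consecutive moves are passable.

valid

Correct solution:

┌───┬───────────┐
│A  │           │
│ ╷ ╵ ┌─┐ ┌───┐ │
│↓│   │ │ │   │ │
│ ├───┤ └─┘ ╷ ╵ │
│↓│   │     │   │
│ │ ╷ └───┬─┴───┤
│↓│ │     │     │
│ │ └─┐ ╶─┘ ┌─╴ │
│↓│   │     │↱ ↓│
│ ├─┐ ├───┐ │ ╷ │
│↓│ │ │↱ ↓│ │↑│↓│
│ │ │ │ ╷ └─┘ │ │
│↓│ │ │↑│↳ → ↑│↓│
│ │ ╵ │ └───┬─┘ │
│↓│   │↑ ← ↰│↓ ↲│
│ └───┴───╴ │ ╶─┤
│↳ → → → → ↑│↳ B│
└───────────┴───┘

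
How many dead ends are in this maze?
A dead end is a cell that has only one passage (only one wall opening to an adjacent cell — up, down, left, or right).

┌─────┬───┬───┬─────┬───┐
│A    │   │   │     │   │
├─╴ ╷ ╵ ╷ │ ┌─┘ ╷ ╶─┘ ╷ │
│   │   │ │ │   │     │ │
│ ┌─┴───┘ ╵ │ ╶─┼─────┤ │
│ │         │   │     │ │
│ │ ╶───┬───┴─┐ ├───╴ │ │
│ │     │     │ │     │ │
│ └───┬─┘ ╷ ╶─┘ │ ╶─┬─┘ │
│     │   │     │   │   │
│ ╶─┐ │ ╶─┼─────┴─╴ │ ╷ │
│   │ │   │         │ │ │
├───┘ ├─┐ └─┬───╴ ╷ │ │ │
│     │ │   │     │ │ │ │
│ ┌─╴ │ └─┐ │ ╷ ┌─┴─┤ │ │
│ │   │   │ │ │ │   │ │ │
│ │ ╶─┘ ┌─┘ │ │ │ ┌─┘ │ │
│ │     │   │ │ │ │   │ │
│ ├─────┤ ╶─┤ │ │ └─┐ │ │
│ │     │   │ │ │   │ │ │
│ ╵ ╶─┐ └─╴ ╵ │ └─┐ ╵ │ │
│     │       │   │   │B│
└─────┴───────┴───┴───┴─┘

Checking each cell for number of passages:

Dead ends found at positions:
  (0, 0)
  (0, 6)
  (0, 9)
  (2, 8)
  (3, 3)
  (3, 6)
  (5, 1)
  (5, 5)
  (6, 3)
  (6, 9)
  (7, 4)
  (7, 9)
  (8, 9)
  (10, 2)
  (10, 8)
  (10, 11)
Total dead ends: 16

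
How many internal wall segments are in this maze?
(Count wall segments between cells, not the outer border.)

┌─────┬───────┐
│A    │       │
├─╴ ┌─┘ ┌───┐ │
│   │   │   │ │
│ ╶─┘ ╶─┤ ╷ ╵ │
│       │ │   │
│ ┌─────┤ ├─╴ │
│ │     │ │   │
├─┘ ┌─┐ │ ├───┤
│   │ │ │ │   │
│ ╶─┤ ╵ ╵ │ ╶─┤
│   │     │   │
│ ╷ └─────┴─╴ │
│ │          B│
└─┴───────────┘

Counting internal wall segments:
Total internal walls: 36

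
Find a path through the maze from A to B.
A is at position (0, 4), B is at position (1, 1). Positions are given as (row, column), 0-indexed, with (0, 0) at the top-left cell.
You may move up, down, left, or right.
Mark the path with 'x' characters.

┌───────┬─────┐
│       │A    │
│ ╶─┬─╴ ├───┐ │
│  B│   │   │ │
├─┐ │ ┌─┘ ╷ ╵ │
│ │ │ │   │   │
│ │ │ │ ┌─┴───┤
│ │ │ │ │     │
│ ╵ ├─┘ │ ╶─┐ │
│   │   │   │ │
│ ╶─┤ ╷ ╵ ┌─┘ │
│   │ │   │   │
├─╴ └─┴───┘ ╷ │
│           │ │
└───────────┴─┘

Finding the shortest path from (0, 4) to (1, 1):
Path length: 32 steps
Directions: right → right → down → down → left → up → left → down → left → down → down → down → right → up → up → right → right → down → down → left → down → left → left → left → left → up → left → up → right → up → up → up

Solution:

┌───────┬─────┐
│       │A x x│
│ ╶─┬─╴ ├───┐ │
│  B│   │x x│x│
├─┐ │ ┌─┘ ╷ ╵ │
│ │x│ │x x│x x│
│ │ │ │ ┌─┴───┤
│ │x│ │x│x x x│
│ ╵ ├─┘ │ ╶─┐ │
│x x│  x│x  │x│
│ ╶─┤ ╷ ╵ ┌─┘ │
│x x│ │x x│x x│
├─╴ └─┴───┘ ╷ │
│  x x x x x│ │
└───────────┴─┘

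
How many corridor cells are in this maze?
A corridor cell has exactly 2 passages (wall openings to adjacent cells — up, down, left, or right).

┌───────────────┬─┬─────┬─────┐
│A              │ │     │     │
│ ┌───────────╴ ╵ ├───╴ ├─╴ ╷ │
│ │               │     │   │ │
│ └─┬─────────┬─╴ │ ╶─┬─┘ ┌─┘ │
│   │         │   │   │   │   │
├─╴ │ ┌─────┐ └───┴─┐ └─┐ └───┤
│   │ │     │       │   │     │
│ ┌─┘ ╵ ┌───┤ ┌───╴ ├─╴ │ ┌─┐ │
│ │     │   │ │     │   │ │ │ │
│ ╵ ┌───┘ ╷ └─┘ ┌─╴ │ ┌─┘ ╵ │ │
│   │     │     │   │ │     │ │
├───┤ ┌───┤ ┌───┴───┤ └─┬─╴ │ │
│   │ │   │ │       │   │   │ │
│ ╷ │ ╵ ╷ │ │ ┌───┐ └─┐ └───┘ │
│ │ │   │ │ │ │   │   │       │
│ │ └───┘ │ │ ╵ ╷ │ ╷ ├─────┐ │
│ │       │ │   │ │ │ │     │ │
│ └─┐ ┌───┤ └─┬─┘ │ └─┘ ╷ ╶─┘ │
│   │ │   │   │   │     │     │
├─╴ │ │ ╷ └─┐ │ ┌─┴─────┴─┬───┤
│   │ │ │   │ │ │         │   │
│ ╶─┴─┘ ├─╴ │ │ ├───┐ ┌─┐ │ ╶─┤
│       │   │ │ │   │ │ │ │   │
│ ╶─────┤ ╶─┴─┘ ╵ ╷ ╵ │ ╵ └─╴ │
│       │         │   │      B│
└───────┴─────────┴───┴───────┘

Counting cells with exactly 2 passages:
Total corridor cells: 155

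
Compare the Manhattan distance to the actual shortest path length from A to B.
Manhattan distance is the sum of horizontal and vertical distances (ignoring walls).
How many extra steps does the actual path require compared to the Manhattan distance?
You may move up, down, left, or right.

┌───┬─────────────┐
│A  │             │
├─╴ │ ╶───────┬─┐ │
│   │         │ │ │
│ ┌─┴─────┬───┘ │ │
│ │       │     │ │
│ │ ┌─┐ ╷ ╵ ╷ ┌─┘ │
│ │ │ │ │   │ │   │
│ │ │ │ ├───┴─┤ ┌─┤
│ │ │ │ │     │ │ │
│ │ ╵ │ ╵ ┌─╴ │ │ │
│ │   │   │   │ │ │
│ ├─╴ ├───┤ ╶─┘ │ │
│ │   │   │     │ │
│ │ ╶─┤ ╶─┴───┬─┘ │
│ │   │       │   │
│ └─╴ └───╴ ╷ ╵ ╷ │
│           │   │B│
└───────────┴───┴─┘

Manhattan distance: |8 - 0| + |8 - 0| = 16
Actual path length: 22
Extra steps: 22 - 16 = 6

Solution:

┌───┬─────────────┐
│A ↓│             │
├─╴ │ ╶───────┬─┐ │
│↓ ↲│         │ │ │
│ ┌─┴─────┬───┘ │ │
│↓│       │     │ │
│ │ ┌─┐ ╷ ╵ ╷ ┌─┘ │
│↓│ │ │ │   │ │   │
│ │ │ │ ├───┴─┤ ┌─┤
│↓│ │ │ │     │ │ │
│ │ ╵ │ ╵ ┌─╴ │ │ │
│↓│   │   │   │ │ │
│ ├─╴ ├───┤ ╶─┘ │ │
│↓│   │   │     │ │
│ │ ╶─┤ ╶─┴───┬─┘ │
│↓│   │    ↱ ↓│↱ ↓│
│ └─╴ └───╴ ╷ ╵ ╷ │
│↳ → → → → ↑│↳ ↑│B│
└───────────┴───┴─┘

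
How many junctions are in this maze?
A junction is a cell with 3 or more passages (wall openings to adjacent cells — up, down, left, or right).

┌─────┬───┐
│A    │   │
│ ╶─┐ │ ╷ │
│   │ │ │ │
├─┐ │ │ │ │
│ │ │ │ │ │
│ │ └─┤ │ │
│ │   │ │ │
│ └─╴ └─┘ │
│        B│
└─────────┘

Checking each cell for number of passages:

Junctions found (3+ passages):
  (4, 2): 3 passages
Total junctions: 1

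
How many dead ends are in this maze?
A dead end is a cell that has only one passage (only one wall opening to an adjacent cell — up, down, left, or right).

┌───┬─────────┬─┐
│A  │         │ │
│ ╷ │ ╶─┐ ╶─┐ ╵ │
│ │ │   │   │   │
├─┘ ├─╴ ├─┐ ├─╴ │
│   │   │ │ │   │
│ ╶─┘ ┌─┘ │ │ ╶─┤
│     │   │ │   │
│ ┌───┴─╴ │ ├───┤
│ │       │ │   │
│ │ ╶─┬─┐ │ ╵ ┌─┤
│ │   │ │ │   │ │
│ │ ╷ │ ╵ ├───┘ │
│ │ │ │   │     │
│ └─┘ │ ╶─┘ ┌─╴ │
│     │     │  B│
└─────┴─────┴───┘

Checking each cell for number of passages:

Dead ends found at positions:
  (0, 7)
  (1, 0)
  (2, 4)
  (3, 3)
  (3, 7)
  (4, 7)
  (5, 3)
  (5, 7)
  (6, 1)
  (7, 6)
Total dead ends: 10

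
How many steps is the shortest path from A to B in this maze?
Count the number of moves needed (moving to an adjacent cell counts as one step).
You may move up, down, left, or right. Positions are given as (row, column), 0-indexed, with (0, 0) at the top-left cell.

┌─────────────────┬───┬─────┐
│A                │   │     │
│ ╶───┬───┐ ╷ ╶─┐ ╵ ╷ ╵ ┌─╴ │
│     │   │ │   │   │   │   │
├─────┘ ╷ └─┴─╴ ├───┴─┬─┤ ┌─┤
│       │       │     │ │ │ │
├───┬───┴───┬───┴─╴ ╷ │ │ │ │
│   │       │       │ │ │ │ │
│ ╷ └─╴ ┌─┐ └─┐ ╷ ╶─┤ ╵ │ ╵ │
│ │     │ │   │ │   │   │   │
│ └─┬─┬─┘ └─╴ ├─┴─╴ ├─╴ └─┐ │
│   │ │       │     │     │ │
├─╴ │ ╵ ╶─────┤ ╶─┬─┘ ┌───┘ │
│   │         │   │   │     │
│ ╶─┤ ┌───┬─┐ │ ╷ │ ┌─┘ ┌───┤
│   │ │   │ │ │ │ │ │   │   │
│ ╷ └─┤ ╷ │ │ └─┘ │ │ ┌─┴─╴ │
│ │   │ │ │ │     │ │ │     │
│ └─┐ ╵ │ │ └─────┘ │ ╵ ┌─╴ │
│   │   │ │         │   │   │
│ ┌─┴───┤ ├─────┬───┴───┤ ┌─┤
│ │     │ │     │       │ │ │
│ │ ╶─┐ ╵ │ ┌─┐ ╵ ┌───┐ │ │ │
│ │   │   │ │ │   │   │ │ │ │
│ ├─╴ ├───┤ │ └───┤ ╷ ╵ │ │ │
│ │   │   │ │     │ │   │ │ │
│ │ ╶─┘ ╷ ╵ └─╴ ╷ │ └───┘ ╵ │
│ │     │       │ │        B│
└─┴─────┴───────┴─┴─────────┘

Using BFS to find shortest path:
Start: (0, 0), End: (13, 13)
Path found:
(0,0) → (0,1) → (0,2) → (0,3) → (0,4) → (0,5) → (0,6) → (0,7) → (0,8) → (1,8) → (1,9) → (0,9) → (0,10) → (1,10) → (1,11) → (0,11) → (0,12) → (0,13) → (1,13) → (1,12) → (2,12) → (3,12) → (4,12) → (4,13) → (5,13) → (6,13) → (6,12) → (6,11) → (7,11) → (7,10) → (8,10) → (9,10) → (9,11) → (8,11) → (8,12) → (8,13) → (9,13) → (9,12) → (10,12) → (11,12) → (12,12) → (13,12) → (13,13)
Number of steps: 42

Solution:

┌─────────────────┬───┬─────┐
│A → → → → → → → ↓│↱ ↓│↱ → ↓│
│ ╶───┬───┐ ╷ ╶─┐ ╵ ╷ ╵ ┌─╴ │
│     │   │ │   │↳ ↑│↳ ↑│↓ ↲│
├─────┘ ╷ └─┴─╴ ├───┴─┬─┤ ┌─┤
│       │       │     │ │↓│ │
├───┬───┴───┬───┴─╴ ╷ │ │ │ │
│   │       │       │ │ │↓│ │
│ ╷ └─╴ ┌─┐ └─┐ ╷ ╶─┤ ╵ │ ╵ │
│ │     │ │   │ │   │   │↳ ↓│
│ └─┬─┬─┘ └─╴ ├─┴─╴ ├─╴ └─┐ │
│   │ │       │     │     │↓│
├─╴ │ ╵ ╶─────┤ ╶─┬─┘ ┌───┘ │
│   │         │   │   │↓ ← ↲│
│ ╶─┤ ┌───┬─┐ │ ╷ │ ┌─┘ ┌───┤
│   │ │   │ │ │ │ │ │↓ ↲│   │
│ ╷ └─┤ ╷ │ │ └─┘ │ │ ┌─┴─╴ │
│ │   │ │ │ │     │ │↓│↱ → ↓│
│ └─┐ ╵ │ │ └─────┘ │ ╵ ┌─╴ │
│   │   │ │         │↳ ↑│↓ ↲│
│ ┌─┴───┤ ├─────┬───┴───┤ ┌─┤
│ │     │ │     │       │↓│ │
│ │ ╶─┐ ╵ │ ┌─┐ ╵ ┌───┐ │ │ │
│ │   │   │ │ │   │   │ │↓│ │
│ ├─╴ ├───┤ │ └───┤ ╷ ╵ │ │ │
│ │   │   │ │     │ │   │↓│ │
│ │ ╶─┘ ╷ ╵ └─╴ ╷ │ └───┘ ╵ │
│ │     │       │ │      ↳ B│
└─┴─────┴───────┴─┴─────────┘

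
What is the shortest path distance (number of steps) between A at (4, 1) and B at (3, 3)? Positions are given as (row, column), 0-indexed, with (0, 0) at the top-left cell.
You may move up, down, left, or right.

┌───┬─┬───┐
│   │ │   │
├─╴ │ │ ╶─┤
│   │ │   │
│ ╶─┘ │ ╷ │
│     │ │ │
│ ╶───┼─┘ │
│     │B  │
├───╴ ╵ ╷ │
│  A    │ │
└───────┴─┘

Finding path from (4, 1) to (3, 3):
Path: (4,1) → (4,2) → (4,3) → (3,3)
Distance: 3 steps

Solution:

┌───┬─┬───┐
│   │ │   │
├─╴ │ │ ╶─┤
│   │ │   │
│ ╶─┘ │ ╷ │
│     │ │ │
│ ╶───┼─┘ │
│     │B  │
├───╴ ╵ ╷ │
│  A → ↑│ │
└───────┴─┘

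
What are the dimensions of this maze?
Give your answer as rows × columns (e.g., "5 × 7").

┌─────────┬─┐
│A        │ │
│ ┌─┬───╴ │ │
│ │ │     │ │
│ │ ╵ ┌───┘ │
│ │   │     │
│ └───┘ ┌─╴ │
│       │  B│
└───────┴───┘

Counting the maze dimensions:
Rows (vertical): 4
Columns (horizontal): 6
Dimensions: 4 × 6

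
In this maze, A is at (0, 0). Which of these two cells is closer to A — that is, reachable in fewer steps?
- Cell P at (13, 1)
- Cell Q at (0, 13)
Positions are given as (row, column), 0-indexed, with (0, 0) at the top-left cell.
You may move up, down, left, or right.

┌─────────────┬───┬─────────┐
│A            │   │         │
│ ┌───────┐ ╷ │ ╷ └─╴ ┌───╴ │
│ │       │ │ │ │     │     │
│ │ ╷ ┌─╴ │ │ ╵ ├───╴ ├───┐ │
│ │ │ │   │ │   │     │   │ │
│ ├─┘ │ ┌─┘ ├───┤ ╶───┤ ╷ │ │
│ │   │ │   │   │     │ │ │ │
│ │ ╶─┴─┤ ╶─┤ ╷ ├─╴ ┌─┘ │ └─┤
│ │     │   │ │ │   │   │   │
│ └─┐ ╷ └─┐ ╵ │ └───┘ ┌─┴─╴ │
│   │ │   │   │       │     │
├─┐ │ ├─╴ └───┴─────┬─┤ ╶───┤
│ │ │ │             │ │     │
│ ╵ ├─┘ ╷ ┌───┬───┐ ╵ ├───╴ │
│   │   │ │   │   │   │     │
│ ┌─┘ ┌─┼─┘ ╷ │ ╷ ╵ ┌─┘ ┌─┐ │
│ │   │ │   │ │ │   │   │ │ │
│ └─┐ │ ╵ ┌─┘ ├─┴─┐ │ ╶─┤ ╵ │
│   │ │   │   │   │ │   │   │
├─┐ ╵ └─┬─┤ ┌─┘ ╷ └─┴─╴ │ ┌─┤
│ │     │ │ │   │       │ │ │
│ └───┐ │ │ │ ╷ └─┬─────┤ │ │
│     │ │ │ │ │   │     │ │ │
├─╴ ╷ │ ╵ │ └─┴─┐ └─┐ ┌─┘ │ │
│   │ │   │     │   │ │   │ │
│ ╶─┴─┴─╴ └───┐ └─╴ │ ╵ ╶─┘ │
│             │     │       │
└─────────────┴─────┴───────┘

Shortest path A → P at (13, 1): 22 steps
Shortest path A → Q at (0, 13): 19 steps

Q is closer (19 steps vs 22 steps).

Path to P:

┌─────────────┬───┬─────────┐
│A            │   │         │
│ ┌───────┐ ╷ │ ╷ └─╴ ┌───╴ │
│↓│       │ │ │ │     │     │
│ │ ╷ ┌─╴ │ │ ╵ ├───╴ ├───┐ │
│↓│ │ │   │ │   │     │   │ │
│ ├─┘ │ ┌─┘ ├───┤ ╶───┤ ╷ │ │
│↓│   │ │   │   │     │ │ │ │
│ │ ╶─┴─┤ ╶─┤ ╷ ├─╴ ┌─┘ │ └─┤
│↓│     │   │ │ │   │   │   │
│ └─┐ ╷ └─┐ ╵ │ └───┘ ┌─┴─╴ │
│↳ ↓│ │   │   │       │     │
├─┐ │ ├─╴ └───┴─────┬─┤ ╶───┤
│ │↓│ │             │ │     │
│ ╵ ├─┘ ╷ ┌───┬───┐ ╵ ├───╴ │
│↓ ↲│   │ │   │   │   │     │
│ ┌─┘ ┌─┼─┘ ╷ │ ╷ ╵ ┌─┘ ┌─┐ │
│↓│   │ │   │ │ │   │   │ │ │
│ └─┐ │ ╵ ┌─┘ ├─┴─┐ │ ╶─┤ ╵ │
│↳ ↓│ │   │   │   │ │   │   │
├─┐ ╵ └─┬─┤ ┌─┘ ╷ └─┴─╴ │ ┌─┤
│ │↳ → ↓│ │ │   │       │ │ │
│ └───┐ │ │ │ ╷ └─┬─────┤ │ │
│     │↓│ │ │ │   │     │ │ │
├─╴ ╷ │ ╵ │ └─┴─┐ └─┐ ┌─┘ │ │
│   │ │↳ ↓│     │   │ │   │ │
│ ╶─┴─┴─╴ └───┐ └─╴ │ ╵ ╶─┘ │
│  P ← ← ↲    │     │       │
└─────────────┴─────┴───────┘

Path to Q:

┌─────────────┬───┬─────────┐
│A → → → → → ↓│↱ ↓│  ↱ → → Q│
│ ┌───────┐ ╷ │ ╷ └─╴ ┌───╴ │
│ │       │ │↓│↑│↳ → ↑│     │
│ │ ╷ ┌─╴ │ │ ╵ ├───╴ ├───┐ │
│ │ │ │   │ │↳ ↑│     │   │ │
│ ├─┘ │ ┌─┘ ├───┤ ╶───┤ ╷ │ │
│ │   │ │   │   │     │ │ │ │
│ │ ╶─┴─┤ ╶─┤ ╷ ├─╴ ┌─┘ │ └─┤
│ │     │   │ │ │   │   │   │
│ └─┐ ╷ └─┐ ╵ │ └───┘ ┌─┴─╴ │
│   │ │   │   │       │     │
├─┐ │ ├─╴ └───┴─────┬─┤ ╶───┤
│ │ │ │             │ │     │
│ ╵ ├─┘ ╷ ┌───┬───┐ ╵ ├───╴ │
│   │   │ │   │   │   │     │
│ ┌─┘ ┌─┼─┘ ╷ │ ╷ ╵ ┌─┘ ┌─┐ │
│ │   │ │   │ │ │   │   │ │ │
│ └─┐ │ ╵ ┌─┘ ├─┴─┐ │ ╶─┤ ╵ │
│   │ │   │   │   │ │   │   │
├─┐ ╵ └─┬─┤ ┌─┘ ╷ └─┴─╴ │ ┌─┤
│ │     │ │ │   │       │ │ │
│ └───┐ │ │ │ ╷ └─┬─────┤ │ │
│     │ │ │ │ │   │     │ │ │
├─╴ ╷ │ ╵ │ └─┴─┐ └─┐ ┌─┘ │ │
│   │ │   │     │   │ │   │ │
│ ╶─┴─┴─╴ └───┐ └─╴ │ ╵ ╶─┘ │
│             │     │       │
└─────────────┴─────┴───────┘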